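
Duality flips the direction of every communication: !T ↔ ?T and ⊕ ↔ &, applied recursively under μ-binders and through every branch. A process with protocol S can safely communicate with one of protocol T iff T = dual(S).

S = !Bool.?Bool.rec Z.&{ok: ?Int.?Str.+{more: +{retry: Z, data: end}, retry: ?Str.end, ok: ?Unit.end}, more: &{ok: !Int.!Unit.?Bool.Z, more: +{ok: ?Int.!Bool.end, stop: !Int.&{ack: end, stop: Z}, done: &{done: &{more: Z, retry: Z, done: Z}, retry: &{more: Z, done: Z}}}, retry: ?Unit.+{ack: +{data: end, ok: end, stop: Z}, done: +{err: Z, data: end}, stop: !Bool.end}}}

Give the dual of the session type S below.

?Bool.!Bool.rec Z.+{ok: !Int.!Str.&{more: &{retry: Z, data: end}, retry: !Str.end, ok: !Unit.end}, more: +{ok: ?Int.?Unit.!Bool.Z, more: &{ok: !Int.?Bool.end, stop: ?Int.+{ack: end, stop: Z}, done: +{done: +{more: Z, retry: Z, done: Z}, retry: +{more: Z, done: Z}}}, retry: !Unit.&{ack: &{data: end, ok: end, stop: Z}, done: &{err: Z, data: end}, stop: ?Bool.end}}}

!Bool → ?Bool
  ?Bool → !Bool
    rec Z → rec Z  (μ self-dual)
      &{ok,more} → +{ok,more}  (offer→select)
        • ok:
          ?Int → !Int
            ?Str → !Str
              +{more,retry,ok} → &{more,retry,ok}  (⊕→&)
                • more:
                  +{retry,data} → &{retry,data}  (⊕→&)
                    • retry:
                      dual(Z) = Z
                    • data:
                      dual(end) = end
                • retry:
                  ?Str → !Str
                    dual(end) = end
                • ok:
                  ?Unit → !Unit
                    dual(end) = end
        • more:
          &{ok,more,retry} → +{ok,more,retry}  (offer→select)
            • ok:
              !Int → ?Int
                !Unit → ?Unit
                  ?Bool → !Bool
                    dual(Z) = Z
            • more:
              +{ok,stop,done} → &{ok,stop,done}  (⊕→&)
                • ok:
                  ?Int → !Int
                    !Bool → ?Bool
                      dual(end) = end
                • stop:
                  !Int → ?Int
                    &{ack,stop} → +{ack,stop}  (offer→select)
                      • ack:
                        dual(end) = end
                      • stop:
                        dual(Z) = Z
                • done:
                  &{done,retry} → +{done,retry}  (offer→select)
                    • done:
                      &{more,retry,done} → +{more,retry,done}  (offer→select)
                        • more:
                          dual(Z) = Z
                        • retry:
                          dual(Z) = Z
                        • done:
                          dual(Z) = Z
                    • retry:
                      &{more,done} → +{more,done}  (offer→select)
                        • more:
                          dual(Z) = Z
                        • done:
                          dual(Z) = Z
            • retry:
              ?Unit → !Unit
                +{ack,done,stop} → &{ack,done,stop}  (⊕→&)
                  • ack:
                    +{data,ok,stop} → &{data,ok,stop}  (⊕→&)
                      • data:
                        dual(end) = end
                      • ok:
                        dual(end) = end
                      • stop:
                        dual(Z) = Z
                  • done:
                    +{err,data} → &{err,data}  (⊕→&)
                      • err:
                        dual(Z) = Z
                      • data:
                        dual(end) = end
                  • stop:
                    !Bool → ?Bool
                      dual(end) = end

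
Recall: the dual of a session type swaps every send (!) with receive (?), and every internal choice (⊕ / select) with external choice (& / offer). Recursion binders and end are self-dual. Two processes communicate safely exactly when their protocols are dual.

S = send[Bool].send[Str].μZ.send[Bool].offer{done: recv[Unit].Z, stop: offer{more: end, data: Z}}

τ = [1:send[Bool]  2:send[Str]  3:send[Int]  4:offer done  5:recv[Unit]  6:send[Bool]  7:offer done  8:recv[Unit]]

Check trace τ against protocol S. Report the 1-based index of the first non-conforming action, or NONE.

@1 send[Bool]  ok  cont: send[Str].μZ.…
@2 send[Str]  ok  cont: μZ.…
@3 got send[Int], protocol expects send[Bool]  ✗

3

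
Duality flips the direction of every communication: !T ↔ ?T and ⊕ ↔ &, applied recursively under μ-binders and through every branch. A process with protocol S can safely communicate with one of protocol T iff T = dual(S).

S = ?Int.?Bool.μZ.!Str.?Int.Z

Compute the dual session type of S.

?Int → !Int
  ?Bool → !Bool
    μZ → μZ  (binder kept)
      !Str → ?Str
        ?Int → !Int
          Z self-dual

!Int.!Bool.μZ.?Str.!Int.Z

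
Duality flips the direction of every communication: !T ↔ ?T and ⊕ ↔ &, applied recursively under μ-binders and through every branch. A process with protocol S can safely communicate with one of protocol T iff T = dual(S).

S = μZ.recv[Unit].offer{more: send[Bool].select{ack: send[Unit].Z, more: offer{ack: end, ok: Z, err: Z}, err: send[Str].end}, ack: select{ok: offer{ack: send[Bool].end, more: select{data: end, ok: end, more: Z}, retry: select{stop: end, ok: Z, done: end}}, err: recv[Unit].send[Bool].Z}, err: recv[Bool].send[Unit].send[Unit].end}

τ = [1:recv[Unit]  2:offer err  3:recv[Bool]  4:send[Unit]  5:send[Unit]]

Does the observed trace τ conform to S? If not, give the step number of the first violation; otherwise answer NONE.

[1] recv[Unit]  match  state: offer{more: send[Bool].select{ack: send[Unit].μZ.…, more: offer{ack: end, ok: μZ.…, err: μZ.…}, err: send[Str].end}, ack: select{ok: offer{ack: send[Bool].end, more: select{data: end, ok: end, more: μZ.…}, retry: select{stop: end, ok: μZ.…, done: end}}, err: recv[Unit].send[Bool].μZ.…}, err: recv[Bool].send[Unit].send[Unit].end}
[2] offer err  match  state: recv[Bool].send[Unit].send[Unit].end
[3] recv[Bool]  match  state: send[Unit].send[Unit].end
[4] send[Unit]  match  state: send[Unit].end
[5] send[Unit]  match  state: end
trace exhausted — no violation

NONE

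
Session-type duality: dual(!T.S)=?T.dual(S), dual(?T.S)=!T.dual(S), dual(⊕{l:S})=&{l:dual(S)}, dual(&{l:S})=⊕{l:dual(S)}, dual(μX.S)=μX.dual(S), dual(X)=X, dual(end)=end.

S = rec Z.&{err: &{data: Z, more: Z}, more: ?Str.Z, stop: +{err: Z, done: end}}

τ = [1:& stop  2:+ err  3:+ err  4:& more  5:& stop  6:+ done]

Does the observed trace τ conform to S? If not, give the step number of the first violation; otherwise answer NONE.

3

@1 & stop  ✓  state: +{err: rec Z.…, done: end}
@2 + err  ✓  state: rec Z.…
@3 got + err, protocol expects & err or & more or & stop  ✗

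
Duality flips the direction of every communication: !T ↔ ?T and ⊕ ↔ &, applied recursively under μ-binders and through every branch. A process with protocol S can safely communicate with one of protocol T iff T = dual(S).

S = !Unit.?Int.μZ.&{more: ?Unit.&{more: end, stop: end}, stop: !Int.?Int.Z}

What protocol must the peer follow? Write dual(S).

!Unit = ?Unit
  ?Int = !Int
    μZ = μZ  (binder kept)
      &{more,stop} = ⊕{more,stop}  (external→internal)
        • more:
          ?Unit = !Unit
            &{more,stop} = ⊕{more,stop}  (external→internal)
              • more:
                end self-dual
              • stop:
                end self-dual
        • stop:
          !Int = ?Int
            ?Int = !Int
              Z self-dual

?Unit.!Int.μZ.⊕{more: !Unit.⊕{more: end, stop: end}, stop: ?Int.!Int.Z}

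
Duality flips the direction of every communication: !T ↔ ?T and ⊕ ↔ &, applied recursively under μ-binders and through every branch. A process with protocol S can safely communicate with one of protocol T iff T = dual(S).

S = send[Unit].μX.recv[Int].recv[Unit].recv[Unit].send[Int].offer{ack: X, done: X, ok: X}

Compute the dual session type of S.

send[Unit] = recv[Unit]
  μX = μX  (μ self-dual)
    recv[Int] = send[Int]
      recv[Unit] = send[Unit]
        recv[Unit] = send[Unit]
          send[Int] = recv[Int]
            offer{ack,done,ok} = select{ack,done,ok}  (external→internal)
              • ack:
                dual(X) = X
              • done:
                dual(X) = X
              • ok:
                dual(X) = X

recv[Unit].μX.send[Int].send[Unit].send[Unit].recv[Int].select{ack: X, done: X, ok: X}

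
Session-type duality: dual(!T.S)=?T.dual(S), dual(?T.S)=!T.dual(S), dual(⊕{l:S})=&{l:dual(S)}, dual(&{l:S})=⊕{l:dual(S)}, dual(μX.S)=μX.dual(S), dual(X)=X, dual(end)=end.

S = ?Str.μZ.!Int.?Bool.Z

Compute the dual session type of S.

?Str ↦ !Str
  μZ ↦ μZ  (μ self-dual)
    !Int ↦ ?Int
      ?Bool ↦ !Bool
        Z ↦ Z

!Str.μZ.?Int.!Bool.Z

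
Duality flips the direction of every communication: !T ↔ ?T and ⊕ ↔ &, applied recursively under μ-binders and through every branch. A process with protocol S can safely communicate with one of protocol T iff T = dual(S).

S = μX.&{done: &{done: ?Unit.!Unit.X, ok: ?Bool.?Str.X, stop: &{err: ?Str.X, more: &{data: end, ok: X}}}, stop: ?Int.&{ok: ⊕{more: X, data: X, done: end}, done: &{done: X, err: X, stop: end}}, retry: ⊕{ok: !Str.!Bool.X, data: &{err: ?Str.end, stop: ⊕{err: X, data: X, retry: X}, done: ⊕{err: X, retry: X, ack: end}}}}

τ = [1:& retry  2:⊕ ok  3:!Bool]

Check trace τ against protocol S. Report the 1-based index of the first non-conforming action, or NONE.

3

[1] & retry  ok  state: ⊕{ok: !Str.!Bool.μX.…, data: &{err: ?Str.end, stop: ⊕{err: μX.…, data: μX.…, retry: μX.…}, done: ⊕{err: μX.…, retry: μX.…, ack: end}}}
[2] ⊕ ok  ok  state: !Str.!Bool.μX.…
[3] got !Bool, protocol expects !Str  ✗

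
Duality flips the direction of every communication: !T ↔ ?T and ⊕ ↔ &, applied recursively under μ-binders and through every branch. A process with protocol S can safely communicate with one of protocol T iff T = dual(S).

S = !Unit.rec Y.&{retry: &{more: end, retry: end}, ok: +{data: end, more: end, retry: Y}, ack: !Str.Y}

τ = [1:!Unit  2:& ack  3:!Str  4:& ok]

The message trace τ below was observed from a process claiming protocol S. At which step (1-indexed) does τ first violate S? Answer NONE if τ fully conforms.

NONE

[1] !Unit  match  cont: rec Y.…
[2] & ack  match  cont: !Str.rec Y.…
[3] !Str  match  cont: rec Y.…
[4] & ok  match  cont: +{data: end, more: end, retry: rec Y.…}
all 4 steps conform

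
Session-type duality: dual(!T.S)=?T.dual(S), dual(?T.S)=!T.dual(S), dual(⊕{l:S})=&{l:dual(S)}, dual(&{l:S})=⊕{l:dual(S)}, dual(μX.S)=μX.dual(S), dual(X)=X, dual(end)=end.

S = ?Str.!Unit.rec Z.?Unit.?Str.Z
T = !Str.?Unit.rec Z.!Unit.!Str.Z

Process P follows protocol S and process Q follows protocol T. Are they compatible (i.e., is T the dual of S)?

YES

?Str ‖ !Str  match
  !Unit ‖ ?Unit  match
    rec Z ‖ rec Z  match (binder kept)
      ?Unit ‖ !Unit  match
        ?Str ‖ !Str  match
          Z ‖ Z  match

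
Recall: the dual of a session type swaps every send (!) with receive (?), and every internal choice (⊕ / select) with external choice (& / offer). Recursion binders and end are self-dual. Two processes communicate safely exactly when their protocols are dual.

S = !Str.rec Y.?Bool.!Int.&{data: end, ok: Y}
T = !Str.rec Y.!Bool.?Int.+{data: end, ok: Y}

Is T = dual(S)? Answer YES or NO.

NO

!Str | !Str  ✗ same direction on both sides — not dual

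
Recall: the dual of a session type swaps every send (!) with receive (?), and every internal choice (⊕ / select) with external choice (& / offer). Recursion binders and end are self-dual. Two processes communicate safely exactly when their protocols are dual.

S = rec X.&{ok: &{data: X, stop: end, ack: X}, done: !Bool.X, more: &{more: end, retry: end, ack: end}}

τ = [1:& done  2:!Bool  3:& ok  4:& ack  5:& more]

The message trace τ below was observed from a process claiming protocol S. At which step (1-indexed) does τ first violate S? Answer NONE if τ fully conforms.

step 1: & done  match  state: !Bool.rec X.…
step 2: !Bool  match  state: rec X.…
step 3: & ok  match  state: &{data: rec X.…, stop: end, ack: rec X.…}
step 4: & ack  match  state: rec X.…
step 5: & more  match  state: &{more: end, retry: end, ack: end}
τ conforms to S (length 5)

NONE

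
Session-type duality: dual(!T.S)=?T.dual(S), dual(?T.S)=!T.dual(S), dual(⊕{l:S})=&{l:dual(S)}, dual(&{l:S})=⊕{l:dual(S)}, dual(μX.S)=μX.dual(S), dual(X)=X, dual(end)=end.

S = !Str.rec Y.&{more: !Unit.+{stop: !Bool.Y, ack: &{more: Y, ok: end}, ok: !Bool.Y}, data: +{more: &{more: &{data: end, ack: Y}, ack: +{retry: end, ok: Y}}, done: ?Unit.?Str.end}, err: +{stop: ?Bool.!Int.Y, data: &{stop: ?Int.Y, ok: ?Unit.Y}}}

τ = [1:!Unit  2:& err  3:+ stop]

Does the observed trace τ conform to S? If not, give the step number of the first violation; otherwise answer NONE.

[1] got !Unit, protocol expects !Str  ✗

1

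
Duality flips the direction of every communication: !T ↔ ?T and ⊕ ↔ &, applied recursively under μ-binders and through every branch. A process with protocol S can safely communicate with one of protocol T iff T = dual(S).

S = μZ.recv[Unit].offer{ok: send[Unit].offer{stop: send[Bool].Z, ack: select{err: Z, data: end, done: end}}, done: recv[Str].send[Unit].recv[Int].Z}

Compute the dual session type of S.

μZ.send[Unit].select{ok: recv[Unit].select{stop: recv[Bool].Z, ack: offer{err: Z, data: end, done: end}}, done: send[Str].recv[Unit].send[Int].Z}

μZ ↦ μZ  (binder kept)
  recv[Unit] ↦ send[Unit]
    offer{ok,done} ↦ select{ok,done}  (offer→select)
      [ok]
        send[Unit] ↦ recv[Unit]
          offer{stop,ack} ↦ select{stop,ack}  (offer→select)
            [stop]
              send[Bool] ↦ recv[Bool]
                Z self-dual
            [ack]
              select{err,data,done} ↦ offer{err,data,done}  (internal→external)
                [err]
                  Z self-dual
                [data]
                  end self-dual
                [done]
                  end self-dual
      [done]
        recv[Str] ↦ send[Str]
          send[Unit] ↦ recv[Unit]
            recv[Int] ↦ send[Int]
              Z self-dual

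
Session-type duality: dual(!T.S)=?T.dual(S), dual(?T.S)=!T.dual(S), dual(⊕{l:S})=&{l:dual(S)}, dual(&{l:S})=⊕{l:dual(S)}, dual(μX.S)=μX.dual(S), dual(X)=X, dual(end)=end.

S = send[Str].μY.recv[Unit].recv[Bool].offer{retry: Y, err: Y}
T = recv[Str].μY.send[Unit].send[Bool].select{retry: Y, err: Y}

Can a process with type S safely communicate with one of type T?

YES

send[Str] ‖ recv[Str]  ok
  μY ‖ μY  ok (μ self-dual)
    recv[Unit] ‖ send[Unit]  ok
      recv[Bool] ‖ send[Bool]  ok
        offer{retry,err} ‖ select{retry,err}  ok labels match
          case retry:
            Y ‖ Y  ok
          case err:
            Y ‖ Y  ok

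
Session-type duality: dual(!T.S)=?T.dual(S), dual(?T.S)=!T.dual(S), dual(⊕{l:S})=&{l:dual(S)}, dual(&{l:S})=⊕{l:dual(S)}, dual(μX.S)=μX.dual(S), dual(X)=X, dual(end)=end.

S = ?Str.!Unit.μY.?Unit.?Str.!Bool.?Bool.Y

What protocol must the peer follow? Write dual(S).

!Str.?Unit.μY.!Unit.!Str.?Bool.!Bool.Y

?Str = !Str
  !Unit = ?Unit
    μY = μY  (rec unchanged)
      ?Unit = !Unit
        ?Str = !Str
          !Bool = ?Bool
            ?Bool = !Bool
              Y ↦ Y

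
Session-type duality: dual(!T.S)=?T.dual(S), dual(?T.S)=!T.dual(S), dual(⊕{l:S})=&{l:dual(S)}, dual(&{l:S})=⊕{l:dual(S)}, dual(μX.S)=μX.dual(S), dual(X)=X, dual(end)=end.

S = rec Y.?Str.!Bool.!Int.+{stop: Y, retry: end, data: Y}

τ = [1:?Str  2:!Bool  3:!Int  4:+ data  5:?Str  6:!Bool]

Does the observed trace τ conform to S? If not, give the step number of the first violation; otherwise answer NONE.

step 1: ?Str  ok  cont: !Bool.!Int.+{stop: rec Y.…, retry: end, data: rec Y.…}
step 2: !Bool  ok  cont: !Int.+{stop: rec Y.…, retry: end, data: rec Y.…}
step 3: !Int  ok  cont: +{stop: rec Y.…, retry: end, data: rec Y.…}
step 4: + data  ok  cont: rec Y.…
step 5: ?Str  ok  cont: !Bool.!Int.+{stop: rec Y.…, retry: end, data: rec Y.…}
step 6: !Bool  ok  cont: !Int.+{stop: rec Y.…, retry: end, data: rec Y.…}
all 6 steps conform

NONE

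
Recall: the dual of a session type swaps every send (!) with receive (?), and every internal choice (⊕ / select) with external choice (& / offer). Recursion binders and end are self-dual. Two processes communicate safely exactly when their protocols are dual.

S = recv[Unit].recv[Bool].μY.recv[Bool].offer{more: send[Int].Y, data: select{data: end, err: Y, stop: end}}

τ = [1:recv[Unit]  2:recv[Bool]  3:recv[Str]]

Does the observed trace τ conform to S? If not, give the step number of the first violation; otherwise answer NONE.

[1] recv[Unit]  ok  residual = recv[Bool].μY.…
[2] recv[Bool]  ok  residual = μY.…
[3] got recv[Str], protocol expects recv[Bool]  ✗

3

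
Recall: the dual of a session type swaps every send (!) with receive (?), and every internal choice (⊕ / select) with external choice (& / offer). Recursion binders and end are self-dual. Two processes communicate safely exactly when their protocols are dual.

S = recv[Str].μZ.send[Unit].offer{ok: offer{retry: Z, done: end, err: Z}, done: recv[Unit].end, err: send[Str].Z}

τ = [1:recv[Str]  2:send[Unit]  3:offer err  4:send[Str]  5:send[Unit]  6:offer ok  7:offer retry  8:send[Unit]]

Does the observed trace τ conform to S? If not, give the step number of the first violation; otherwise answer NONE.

NONE

@1 recv[Str]  ok  cont: μZ.…
@2 send[Unit]  ok  cont: offer{ok: offer{retry: μZ.…, done: end, err: μZ.…}, done: recv[Unit].end, err: send[Str].μZ.…}
@3 offer err  ok  cont: send[Str].μZ.…
@4 send[Str]  ok  cont: μZ.…
@5 send[Unit]  ok  cont: offer{ok: offer{retry: μZ.…, done: end, err: μZ.…}, done: recv[Unit].end, err: send[Str].μZ.…}
@6 offer ok  ok  cont: offer{retry: μZ.…, done: end, err: μZ.…}
@7 offer retry  ok  cont: μZ.…
@8 send[Unit]  ok  cont: offer{ok: offer{retry: μZ.…, done: end, err: μZ.…}, done: recv[Unit].end, err: send[Str].μZ.…}
trace exhausted — no violation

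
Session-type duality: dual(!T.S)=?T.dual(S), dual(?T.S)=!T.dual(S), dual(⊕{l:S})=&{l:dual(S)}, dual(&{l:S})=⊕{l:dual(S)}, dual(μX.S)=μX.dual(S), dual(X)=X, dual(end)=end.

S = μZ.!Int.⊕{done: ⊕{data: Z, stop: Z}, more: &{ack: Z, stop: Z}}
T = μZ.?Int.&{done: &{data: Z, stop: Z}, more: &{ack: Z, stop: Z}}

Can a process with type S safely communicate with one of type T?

μZ vs μZ  ok (binder kept)
  !Int vs ?Int  ok
    ⊕{done,more} vs &{done,more}  ok labels match
      case done:
        ⊕{data,stop} vs &{data,stop}  ok labels match
          case data:
            Z vs Z  ok
          case stop:
            Z vs Z  ok
      case more:
        &{ack,stop} vs &{ack,stop}  ✗ choice polarity not flipped — not dual

NO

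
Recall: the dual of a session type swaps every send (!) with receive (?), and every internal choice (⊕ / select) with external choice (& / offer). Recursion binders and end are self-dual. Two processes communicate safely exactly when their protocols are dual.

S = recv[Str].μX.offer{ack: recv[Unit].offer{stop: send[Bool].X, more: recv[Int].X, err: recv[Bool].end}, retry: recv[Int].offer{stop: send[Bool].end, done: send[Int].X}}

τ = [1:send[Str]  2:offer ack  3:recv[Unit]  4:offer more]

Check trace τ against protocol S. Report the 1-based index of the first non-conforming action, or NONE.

@1 got send[Str], protocol expects recv[Str]  ✗

1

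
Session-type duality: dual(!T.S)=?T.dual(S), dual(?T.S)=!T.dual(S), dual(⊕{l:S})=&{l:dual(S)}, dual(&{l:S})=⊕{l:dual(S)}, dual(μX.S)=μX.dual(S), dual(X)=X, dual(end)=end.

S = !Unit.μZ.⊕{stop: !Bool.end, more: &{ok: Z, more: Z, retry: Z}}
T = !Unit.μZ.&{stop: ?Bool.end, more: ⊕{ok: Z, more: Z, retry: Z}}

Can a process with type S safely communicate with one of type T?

NO

!Unit vs !Unit  ✗ same direction on both sides — not dual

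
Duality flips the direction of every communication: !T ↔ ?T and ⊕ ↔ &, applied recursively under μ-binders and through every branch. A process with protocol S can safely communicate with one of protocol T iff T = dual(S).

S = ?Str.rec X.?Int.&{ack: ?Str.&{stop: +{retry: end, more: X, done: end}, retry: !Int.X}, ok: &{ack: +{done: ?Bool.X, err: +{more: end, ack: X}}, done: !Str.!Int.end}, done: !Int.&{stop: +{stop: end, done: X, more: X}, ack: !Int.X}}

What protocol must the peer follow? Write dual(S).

?Str ↦ !Str
  rec X ↦ rec X  (binder kept)
    ?Int ↦ !Int
      &{ack,ok,done} ↦ +{ack,ok,done}  (&→⊕)
        • ack:
          ?Str ↦ !Str
            &{stop,retry} ↦ +{stop,retry}  (&→⊕)
              • stop:
                +{retry,more,done} ↦ &{retry,more,done}  (internal→external)
                  • retry:
                    end ↦ end
                  • more:
                    X ↦ X
                  • done:
                    end ↦ end
              • retry:
                !Int ↦ ?Int
                  X ↦ X
        • ok:
          &{ack,done} ↦ +{ack,done}  (&→⊕)
            • ack:
              +{done,err} ↦ &{done,err}  (internal→external)
                • done:
                  ?Bool ↦ !Bool
                    X ↦ X
                • err:
                  +{more,ack} ↦ &{more,ack}  (internal→external)
                    • more:
                      end ↦ end
                    • ack:
                      X ↦ X
            • done:
              !Str ↦ ?Str
                !Int ↦ ?Int
                  end ↦ end
        • done:
          !Int ↦ ?Int
            &{stop,ack} ↦ +{stop,ack}  (&→⊕)
              • stop:
                +{stop,done,more} ↦ &{stop,done,more}  (internal→external)
                  • stop:
                    end ↦ end
                  • done:
                    X ↦ X
                  • more:
                    X ↦ X
              • ack:
                !Int ↦ ?Int
                  X ↦ X

!Str.rec X.!Int.+{ack: !Str.+{stop: &{retry: end, more: X, done: end}, retry: ?Int.X}, ok: +{ack: &{done: !Bool.X, err: &{more: end, ack: X}}, done: ?Str.?Int.end}, done: ?Int.+{stop: &{stop: end, done: X, more: X}, ack: ?Int.X}}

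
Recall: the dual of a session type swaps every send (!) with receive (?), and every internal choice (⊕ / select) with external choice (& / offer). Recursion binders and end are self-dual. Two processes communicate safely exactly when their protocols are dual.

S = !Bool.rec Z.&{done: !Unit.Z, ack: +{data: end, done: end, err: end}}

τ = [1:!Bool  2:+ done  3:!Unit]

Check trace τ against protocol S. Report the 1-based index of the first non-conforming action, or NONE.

2

@1 !Bool  ✓  residual = rec Z.…
@2 got + done, protocol expects & done or & ack  ✗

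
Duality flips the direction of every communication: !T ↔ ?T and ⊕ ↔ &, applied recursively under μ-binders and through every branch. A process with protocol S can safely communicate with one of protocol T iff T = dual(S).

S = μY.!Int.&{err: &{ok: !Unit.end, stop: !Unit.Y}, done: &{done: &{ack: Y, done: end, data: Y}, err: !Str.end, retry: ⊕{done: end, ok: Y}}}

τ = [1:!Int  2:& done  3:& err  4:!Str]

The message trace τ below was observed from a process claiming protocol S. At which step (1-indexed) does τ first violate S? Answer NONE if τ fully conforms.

NONE

@1 !Int  ✓  now at &{err: &{ok: !Unit.end, stop: !Unit.μY.…}, done: &{done: &{ack: μY.…, done: end, data: μY.…}, err: !Str.end, retry: ⊕{done: end, ok: μY.…}}}
@2 & done  ✓  now at &{done: &{ack: μY.…, done: end, data: μY.…}, err: !Str.end, retry: ⊕{done: end, ok: μY.…}}
@3 & err  ✓  now at !Str.end
@4 !Str  ✓  now at end
all 4 steps conform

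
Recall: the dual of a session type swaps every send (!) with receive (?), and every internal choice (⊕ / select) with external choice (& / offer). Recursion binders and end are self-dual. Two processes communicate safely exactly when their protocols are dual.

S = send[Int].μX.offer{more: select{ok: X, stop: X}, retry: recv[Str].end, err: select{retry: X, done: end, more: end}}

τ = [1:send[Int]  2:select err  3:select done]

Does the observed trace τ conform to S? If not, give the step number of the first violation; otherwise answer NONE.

2

[1] send[Int]  ✓  cont: μX.…
[2] got select err, protocol expects offer more or offer retry or offer err  ✗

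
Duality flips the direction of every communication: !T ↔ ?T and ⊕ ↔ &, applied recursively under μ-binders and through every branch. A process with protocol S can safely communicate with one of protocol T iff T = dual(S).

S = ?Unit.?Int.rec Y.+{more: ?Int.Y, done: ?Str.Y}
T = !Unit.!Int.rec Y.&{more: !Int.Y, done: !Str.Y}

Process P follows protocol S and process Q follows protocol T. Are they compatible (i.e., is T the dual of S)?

?Unit vs !Unit  ok
  ?Int vs !Int  ok
    rec Y vs rec Y  ok (rec unchanged)
      +{more,done} vs &{more,done}  ok label sets agree
        case more:
          ?Int vs !Int  ok
            Y vs Y  ok
        case done:
          ?Str vs !Str  ok
            Y vs Y  ok

YES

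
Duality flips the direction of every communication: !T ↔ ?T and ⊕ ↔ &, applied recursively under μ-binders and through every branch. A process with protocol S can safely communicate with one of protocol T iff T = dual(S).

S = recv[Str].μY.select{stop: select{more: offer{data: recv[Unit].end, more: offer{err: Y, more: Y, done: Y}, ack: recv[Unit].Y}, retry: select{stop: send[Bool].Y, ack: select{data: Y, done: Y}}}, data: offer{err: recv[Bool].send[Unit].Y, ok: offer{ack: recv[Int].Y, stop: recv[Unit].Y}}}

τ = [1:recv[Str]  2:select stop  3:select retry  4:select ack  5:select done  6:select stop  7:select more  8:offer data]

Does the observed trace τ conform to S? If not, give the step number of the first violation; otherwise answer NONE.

NONE

[1] recv[Str]  ok  now at μY.…
[2] select stop  ok  now at select{more: offer{data: recv[Unit].end, more: offer{err: μY.…, more: μY.…, done: μY.…}, ack: recv[Unit].μY.…}, retry: select{stop: send[Bool].μY.…, ack: select{data: μY.…, done: μY.…}}}
[3] select retry  ok  now at select{stop: send[Bool].μY.…, ack: select{data: μY.…, done: μY.…}}
[4] select ack  ok  now at select{data: μY.…, done: μY.…}
[5] select done  ok  now at μY.…
[6] select stop  ok  now at select{more: offer{data: recv[Unit].end, more: offer{err: μY.…, more: μY.…, done: μY.…}, ack: recv[Unit].μY.…}, retry: select{stop: send[Bool].μY.…, ack: select{data: μY.…, done: μY.…}}}
[7] select more  ok  now at offer{data: recv[Unit].end, more: offer{err: μY.…, more: μY.…, done: μY.…}, ack: recv[Unit].μY.…}
[8] offer data  ok  now at recv[Unit].end
τ conforms to S (length 8)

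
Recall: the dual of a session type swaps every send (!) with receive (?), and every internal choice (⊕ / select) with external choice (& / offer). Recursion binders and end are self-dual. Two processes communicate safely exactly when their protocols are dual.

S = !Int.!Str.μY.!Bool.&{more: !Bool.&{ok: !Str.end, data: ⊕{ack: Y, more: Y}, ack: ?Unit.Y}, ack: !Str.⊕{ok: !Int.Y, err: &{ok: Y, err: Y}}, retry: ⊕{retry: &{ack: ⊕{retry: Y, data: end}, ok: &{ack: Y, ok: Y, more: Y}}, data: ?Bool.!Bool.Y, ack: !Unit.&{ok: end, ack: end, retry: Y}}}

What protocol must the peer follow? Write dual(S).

?Int.?Str.μY.?Bool.⊕{more: ?Bool.⊕{ok: ?Str.end, data: &{ack: Y, more: Y}, ack: !Unit.Y}, ack: ?Str.&{ok: ?Int.Y, err: ⊕{ok: Y, err: Y}}, retry: &{retry: ⊕{ack: &{retry: Y, data: end}, ok: ⊕{ack: Y, ok: Y, more: Y}}, data: !Bool.?Bool.Y, ack: ?Unit.⊕{ok: end, ack: end, retry: Y}}}

!Int = ?Int
  !Str = ?Str
    μY = μY  (binder kept)
      !Bool = ?Bool
        &{more,ack,retry} = ⊕{more,ack,retry}  (offer→select)
          • more:
            !Bool = ?Bool
              &{ok,data,ack} = ⊕{ok,data,ack}  (offer→select)
                • ok:
                  !Str = ?Str
                    dual(end) = end
                • data:
                  ⊕{ack,more} = &{ack,more}  (⊕→&)
                    • ack:
                      dual(Y) = Y
                    • more:
                      dual(Y) = Y
                • ack:
                  ?Unit = !Unit
                    dual(Y) = Y
          • ack:
            !Str = ?Str
              ⊕{ok,err} = &{ok,err}  (⊕→&)
                • ok:
                  !Int = ?Int
                    dual(Y) = Y
                • err:
                  &{ok,err} = ⊕{ok,err}  (offer→select)
                    • ok:
                      dual(Y) = Y
                    • err:
                      dual(Y) = Y
          • retry:
            ⊕{retry,data,ack} = &{retry,data,ack}  (⊕→&)
              • retry:
                &{ack,ok} = ⊕{ack,ok}  (offer→select)
                  • ack:
                    ⊕{retry,data} = &{retry,data}  (⊕→&)
                      • retry:
                        dual(Y) = Y
                      • data:
                        dual(end) = end
                  • ok:
                    &{ack,ok,more} = ⊕{ack,ok,more}  (offer→select)
                      • ack:
                        dual(Y) = Y
                      • ok:
                        dual(Y) = Y
                      • more:
                        dual(Y) = Y
              • data:
                ?Bool = !Bool
                  !Bool = ?Bool
                    dual(Y) = Y
              • ack:
                !Unit = ?Unit
                  &{ok,ack,retry} = ⊕{ok,ack,retry}  (offer→select)
                    • ok:
                      dual(end) = end
                    • ack:
                      dual(end) = end
                    • retry:
                      dual(Y) = Y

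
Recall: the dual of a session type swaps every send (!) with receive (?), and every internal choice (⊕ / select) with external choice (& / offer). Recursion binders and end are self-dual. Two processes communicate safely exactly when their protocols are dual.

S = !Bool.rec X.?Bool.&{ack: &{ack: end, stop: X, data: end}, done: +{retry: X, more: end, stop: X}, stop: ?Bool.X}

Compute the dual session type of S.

?Bool.rec X.!Bool.+{ack: +{ack: end, stop: X, data: end}, done: &{retry: X, more: end, stop: X}, stop: !Bool.X}

!Bool → ?Bool
  rec X → rec X  (μ self-dual)
    ?Bool → !Bool
      &{ack,done,stop} → +{ack,done,stop}  (external→internal)
        • ack:
          &{ack,stop,data} → +{ack,stop,data}  (external→internal)
            • ack:
              end ↦ end
            • stop:
              X ↦ X
            • data:
              end ↦ end
        • done:
          +{retry,more,stop} → &{retry,more,stop}  (select→offer)
            • retry:
              X ↦ X
            • more:
              end ↦ end
            • stop:
              X ↦ X
        • stop:
          ?Bool → !Bool
            X ↦ X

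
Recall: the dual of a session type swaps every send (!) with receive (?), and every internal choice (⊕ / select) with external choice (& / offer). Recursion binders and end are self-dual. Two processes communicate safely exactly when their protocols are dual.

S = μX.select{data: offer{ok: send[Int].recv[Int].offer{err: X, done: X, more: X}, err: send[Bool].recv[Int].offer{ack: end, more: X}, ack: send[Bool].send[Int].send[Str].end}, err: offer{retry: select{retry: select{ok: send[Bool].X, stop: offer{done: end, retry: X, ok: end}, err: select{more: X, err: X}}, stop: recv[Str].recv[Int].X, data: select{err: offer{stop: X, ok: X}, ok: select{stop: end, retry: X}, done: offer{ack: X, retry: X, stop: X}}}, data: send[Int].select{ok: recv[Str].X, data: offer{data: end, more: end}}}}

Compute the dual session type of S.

μX = μX  (μ self-dual)
  select{data,err} = offer{data,err}  (⊕→&)
    [data]
      offer{ok,err,ack} = select{ok,err,ack}  (external→internal)
        [ok]
          send[Int] = recv[Int]
            recv[Int] = send[Int]
              offer{err,done,more} = select{err,done,more}  (external→internal)
                [err]
                  X self-dual
                [done]
                  X self-dual
                [more]
                  X self-dual
        [err]
          send[Bool] = recv[Bool]
            recv[Int] = send[Int]
              offer{ack,more} = select{ack,more}  (external→internal)
                [ack]
                  end self-dual
                [more]
                  X self-dual
        [ack]
          send[Bool] = recv[Bool]
            send[Int] = recv[Int]
              send[Str] = recv[Str]
                end self-dual
    [err]
      offer{retry,data} = select{retry,data}  (external→internal)
        [retry]
          select{retry,stop,data} = offer{retry,stop,data}  (⊕→&)
            [retry]
              select{ok,stop,err} = offer{ok,stop,err}  (⊕→&)
                [ok]
                  send[Bool] = recv[Bool]
                    X self-dual
                [stop]
                  offer{done,retry,ok} = select{done,retry,ok}  (external→internal)
                    [done]
                      end self-dual
                    [retry]
                      X self-dual
                    [ok]
                      end self-dual
                [err]
                  select{more,err} = offer{more,err}  (⊕→&)
                    [more]
                      X self-dual
                    [err]
                      X self-dual
            [stop]
              recv[Str] = send[Str]
                recv[Int] = send[Int]
                  X self-dual
            [data]
              select{err,ok,done} = offer{err,ok,done}  (⊕→&)
                [err]
                  offer{stop,ok} = select{stop,ok}  (external→internal)
                    [stop]
                      X self-dual
                    [ok]
                      X self-dual
                [ok]
                  select{stop,retry} = offer{stop,retry}  (⊕→&)
                    [stop]
                      end self-dual
                    [retry]
                      X self-dual
                [done]
                  offer{ack,retry,stop} = select{ack,retry,stop}  (external→internal)
                    [ack]
                      X self-dual
                    [retry]
                      X self-dual
                    [stop]
                      X self-dual
        [data]
          send[Int] = recv[Int]
            select{ok,data} = offer{ok,data}  (⊕→&)
              [ok]
                recv[Str] = send[Str]
                  X self-dual
              [data]
                offer{data,more} = select{data,more}  (external→internal)
                  [data]
                    end self-dual
                  [more]
                    end self-dual

μX.offer{data: select{ok: recv[Int].send[Int].select{err: X, done: X, more: X}, err: recv[Bool].send[Int].select{ack: end, more: X}, ack: recv[Bool].recv[Int].recv[Str].end}, err: select{retry: offer{retry: offer{ok: recv[Bool].X, stop: select{done: end, retry: X, ok: end}, err: offer{more: X, err: X}}, stop: send[Str].send[Int].X, data: offer{err: select{stop: X, ok: X}, ok: offer{stop: end, retry: X}, done: select{ack: X, retry: X, stop: X}}}, data: recv[Int].offer{ok: send[Str].X, data: select{data: end, more: end}}}}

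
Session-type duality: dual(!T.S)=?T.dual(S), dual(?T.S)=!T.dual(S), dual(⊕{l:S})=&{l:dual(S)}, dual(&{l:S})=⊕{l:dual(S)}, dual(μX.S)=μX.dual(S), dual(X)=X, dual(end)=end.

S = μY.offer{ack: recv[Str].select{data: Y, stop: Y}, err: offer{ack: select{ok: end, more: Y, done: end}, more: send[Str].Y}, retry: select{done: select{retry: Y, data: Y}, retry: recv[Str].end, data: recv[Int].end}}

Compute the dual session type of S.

μY ↦ μY  (binder kept)
  offer{ack,err,retry} ↦ select{ack,err,retry}  (&→⊕)
    [ack]
      recv[Str] ↦ send[Str]
        select{data,stop} ↦ offer{data,stop}  (⊕→&)
          [data]
            Y ↦ Y
          [stop]
            Y ↦ Y
    [err]
      offer{ack,more} ↦ select{ack,more}  (&→⊕)
        [ack]
          select{ok,more,done} ↦ offer{ok,more,done}  (⊕→&)
            [ok]
              end ↦ end
            [more]
              Y ↦ Y
            [done]
              end ↦ end
        [more]
          send[Str] ↦ recv[Str]
            Y ↦ Y
    [retry]
      select{done,retry,data} ↦ offer{done,retry,data}  (⊕→&)
        [done]
          select{retry,data} ↦ offer{retry,data}  (⊕→&)
            [retry]
              Y ↦ Y
            [data]
              Y ↦ Y
        [retry]
          recv[Str] ↦ send[Str]
            end ↦ end
        [data]
          recv[Int] ↦ send[Int]
            end ↦ end

μY.select{ack: send[Str].offer{data: Y, stop: Y}, err: select{ack: offer{ok: end, more: Y, done: end}, more: recv[Str].Y}, retry: offer{done: offer{retry: Y, data: Y}, retry: send[Str].end, data: send[Int].end}}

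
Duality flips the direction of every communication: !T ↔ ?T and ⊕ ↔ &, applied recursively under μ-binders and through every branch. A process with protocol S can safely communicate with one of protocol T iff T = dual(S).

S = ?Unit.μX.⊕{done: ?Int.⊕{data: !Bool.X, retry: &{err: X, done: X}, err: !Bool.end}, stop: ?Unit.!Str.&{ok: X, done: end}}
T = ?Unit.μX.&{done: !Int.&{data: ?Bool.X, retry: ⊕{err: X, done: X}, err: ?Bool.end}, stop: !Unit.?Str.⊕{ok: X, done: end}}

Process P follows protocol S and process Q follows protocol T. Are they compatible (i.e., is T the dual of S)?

NO

?Unit | ?Unit  ✗ same direction on both sides — not dual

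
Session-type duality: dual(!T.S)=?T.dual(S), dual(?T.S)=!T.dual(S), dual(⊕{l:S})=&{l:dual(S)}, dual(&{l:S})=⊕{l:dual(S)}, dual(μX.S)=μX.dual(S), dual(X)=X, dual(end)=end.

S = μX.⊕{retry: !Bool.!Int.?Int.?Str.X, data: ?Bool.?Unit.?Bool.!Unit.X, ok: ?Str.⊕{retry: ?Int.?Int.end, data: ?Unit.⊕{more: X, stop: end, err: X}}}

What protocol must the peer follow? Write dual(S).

μX.&{retry: ?Bool.?Int.!Int.!Str.X, data: !Bool.!Unit.!Bool.?Unit.X, ok: !Str.&{retry: !Int.!Int.end, data: !Unit.&{more: X, stop: end, err: X}}}

μX = μX  (μ self-dual)
  ⊕{retry,data,ok} = &{retry,data,ok}  (select→offer)
    • retry:
      !Bool = ?Bool
        !Int = ?Int
          ?Int = !Int
            ?Str = !Str
              X self-dual
    • data:
      ?Bool = !Bool
        ?Unit = !Unit
          ?Bool = !Bool
            !Unit = ?Unit
              X self-dual
    • ok:
      ?Str = !Str
        ⊕{retry,data} = &{retry,data}  (select→offer)
          • retry:
            ?Int = !Int
              ?Int = !Int
                end self-dual
          • data:
            ?Unit = !Unit
              ⊕{more,stop,err} = &{more,stop,err}  (select→offer)
                • more:
                  X self-dual
                • stop:
                  end self-dual
                • err:
                  X self-dual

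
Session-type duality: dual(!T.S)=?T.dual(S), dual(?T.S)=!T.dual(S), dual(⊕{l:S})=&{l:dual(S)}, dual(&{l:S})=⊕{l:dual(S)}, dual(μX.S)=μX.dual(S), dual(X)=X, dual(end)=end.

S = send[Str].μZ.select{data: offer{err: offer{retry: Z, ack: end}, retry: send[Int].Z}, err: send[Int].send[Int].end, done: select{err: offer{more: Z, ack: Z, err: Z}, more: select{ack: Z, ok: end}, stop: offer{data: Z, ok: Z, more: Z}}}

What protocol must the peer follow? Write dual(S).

send[Str] ↦ recv[Str]
  μZ ↦ μZ  (binder kept)
    select{data,err,done} ↦ offer{data,err,done}  (⊕→&)
      • data:
        offer{err,retry} ↦ select{err,retry}  (external→internal)
          • err:
            offer{retry,ack} ↦ select{retry,ack}  (external→internal)
              • retry:
                Z self-dual
              • ack:
                end self-dual
          • retry:
            send[Int] ↦ recv[Int]
              Z self-dual
      • err:
        send[Int] ↦ recv[Int]
          send[Int] ↦ recv[Int]
            end self-dual
      • done:
        select{err,more,stop} ↦ offer{err,more,stop}  (⊕→&)
          • err:
            offer{more,ack,err} ↦ select{more,ack,err}  (external→internal)
              • more:
                Z self-dual
              • ack:
                Z self-dual
              • err:
                Z self-dual
          • more:
            select{ack,ok} ↦ offer{ack,ok}  (⊕→&)
              • ack:
                Z self-dual
              • ok:
                end self-dual
          • stop:
            offer{data,ok,more} ↦ select{data,ok,more}  (external→internal)
              • data:
                Z self-dual
              • ok:
                Z self-dual
              • more:
                Z self-dual

recv[Str].μZ.offer{data: select{err: select{retry: Z, ack: end}, retry: recv[Int].Z}, err: recv[Int].recv[Int].end, done: offer{err: select{more: Z, ack: Z, err: Z}, more: offer{ack: Z, ok: end}, stop: select{data: Z, ok: Z, more: Z}}}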